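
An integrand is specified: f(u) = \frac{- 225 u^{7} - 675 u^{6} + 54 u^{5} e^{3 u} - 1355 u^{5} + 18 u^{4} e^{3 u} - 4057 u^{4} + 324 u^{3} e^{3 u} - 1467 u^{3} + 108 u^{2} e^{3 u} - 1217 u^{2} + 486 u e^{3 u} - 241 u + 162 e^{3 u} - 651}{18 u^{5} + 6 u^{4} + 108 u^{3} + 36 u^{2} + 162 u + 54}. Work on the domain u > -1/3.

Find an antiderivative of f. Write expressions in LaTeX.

An antiderivative is F(u) = - \frac{25 u^{5} + 100 u^{4} + 10 u^{3} - 6 u^{2} e^{3 u} + 24 u^{2} \log{\left(\frac{3 u}{2} + \frac{1}{2} \right)} + 40 u^{2} + u - 18 e^{3 u} + 72 \log{\left(\frac{3 u}{2} + \frac{1}{2} \right)} + 4}{6 \left(u^{2} + 3\right)}.

Differentiate the proposed F(u) back; it has to land on f(u) exactly.
Check: d/du[- \frac{25 u^{5} + 100 u^{4} + 10 u^{3} - 6 u^{2} e^{3 u} + 24 u^{2} \log{\left(\frac{3 u}{2} + \frac{1}{2} \right)} + 40 u^{2} + u - 18 e^{3 u} + 72 \log{\left(\frac{3 u}{2} + \frac{1}{2} \right)} + 4}{6 \left(u^{2} + 3\right)}] = \frac{- 225 u^{7} - 675 u^{6} + 54 u^{5} e^{3 u} - 1355 u^{5} + 18 u^{4} e^{3 u} - 4057 u^{4} + 324 u^{3} e^{3 u} - 1467 u^{3} + 108 u^{2} e^{3 u} - 1217 u^{2} + 486 u e^{3 u} - 241 u + 162 e^{3 u} - 651}{18 u^{5} + 6 u^{4} + 108 u^{3} + 36 u^{2} + 162 u + 54} = f(u).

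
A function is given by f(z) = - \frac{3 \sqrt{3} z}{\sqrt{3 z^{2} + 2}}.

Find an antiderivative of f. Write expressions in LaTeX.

f matches the chain-rule pattern g'(h)*h' with inner function h(z) = z^{2} + \frac{2}{3}; substituting u = h(z) collapses the integral.
Check: d/dz[- 3 \sqrt{z^{2} + \frac{2}{3}}] = - \frac{3 \sqrt{3} z}{\sqrt{3 z^{2} + 2}} = f(z).

An antiderivative is F(z) = - 3 \sqrt{z^{2} + \frac{2}{3}}.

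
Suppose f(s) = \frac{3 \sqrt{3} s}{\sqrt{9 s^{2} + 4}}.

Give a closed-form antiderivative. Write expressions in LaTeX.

f matches the chain-rule pattern g'(h)*h' with inner function h(s) = 3 s^{2} + \frac{4}{3}; substituting u = h(s) collapses the integral.
Check: d/ds[\sqrt{3 s^{2} + \frac{4}{3}}] = \frac{3 \sqrt{3} s}{\sqrt{9 s^{2} + 4}} = f(s).

An antiderivative is F(s) = \sqrt{3 s^{2} + \frac{4}{3}}.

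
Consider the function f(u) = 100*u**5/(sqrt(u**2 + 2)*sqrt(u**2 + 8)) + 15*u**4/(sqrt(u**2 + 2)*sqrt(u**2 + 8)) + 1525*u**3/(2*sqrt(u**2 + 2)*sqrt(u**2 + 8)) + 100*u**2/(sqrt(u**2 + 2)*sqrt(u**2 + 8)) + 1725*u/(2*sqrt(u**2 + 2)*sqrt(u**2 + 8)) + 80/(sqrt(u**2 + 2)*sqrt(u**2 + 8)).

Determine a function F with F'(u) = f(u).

An antiderivative is F(u) = -5*sqrt(u**2/2 + 4)*sqrt(2*u**2 + 4)*(-5*u**2 - u - 5/4).

Integrate term by term and add the pieces.
Check: d/du[-5*sqrt(u**2/2 + 4)*sqrt(2*u**2 + 4)*(-5*u**2 - u - 5/4)] = (200*u**5 + 30*u**4 + 1525*u**3 + 200*u**2 + 1725*u + 160)/(2*sqrt(u**2 + 2)*sqrt(u**2 + 8)), which equals f(u).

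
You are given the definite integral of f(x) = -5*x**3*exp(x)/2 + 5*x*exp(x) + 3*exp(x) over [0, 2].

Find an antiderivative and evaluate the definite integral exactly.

Antiderivative: F(x) = -(5*x**3 - 15*x**2 + 20*x - 26)*exp(x)/2; value = -13 + 3*exp(2)

f has the shape u'v + uv' for u = -5*x**3/2 + 15*x**2/2 - 10*x + 13 and v = exp(x) — it is the derivative of the product u*v.
F(x) = -(5*x**3 - 15*x**2 + 20*x - 26)*exp(x)/2 is an antiderivative of f.
Check: d/dx[-(5*x**3 - 15*x**2 + 20*x - 26)*exp(x)/2] = -5*x**3*exp(x)/2 + 5*x*exp(x) + 3*exp(x) = f(x).
F(2) = 3*exp(2); F(0) = 13.
Integral = F(2) - F(0) = -13 + 3*exp(2).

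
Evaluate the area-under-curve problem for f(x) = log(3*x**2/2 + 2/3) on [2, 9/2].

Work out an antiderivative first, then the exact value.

Check any antiderivative F(x) by computing F'(x) and comparing it with f(x).
F(x) = (3*x*log(3*x**2/2 + 2/3) - 6*x + 4*atan(3*x/2))/3 is an antiderivative of f.
Check: d/dx[(3*x*log(3*x**2/2 + 2/3) - 6*x + 4*atan(3*x/2))/3] = log(9*x**2 + 4) - log(6), which equals f(x).
F(9/2) = -9 + 4*atan(27/4)/3 + 9*log(745/24)/2; F(2) = -4 + 4*atan(3)/3 + 2*log(20/3).
Integral = F(9/2) - F(2) = -5 - 2*log(20/3) - 4*atan(3)/3 + 4*atan(27/4)/3 + 9*log(745/24)/2.

Antiderivative: F(x) = (3*x*log(3*x**2/2 + 2/3) - 6*x + 4*atan(3*x/2))/3; value = -5 - 2*log(20/3) - 4*atan(3)/3 + 4*atan(27/4)/3 + 9*log(745/24)/2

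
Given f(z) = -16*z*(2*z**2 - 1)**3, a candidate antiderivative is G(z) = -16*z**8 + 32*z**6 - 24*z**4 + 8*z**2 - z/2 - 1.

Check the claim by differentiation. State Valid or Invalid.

Invalid: d/dz[G] - f = -1/2, which is not 0.

d/dz[G] = -128*z**7 + 192*z**5 - 96*z**3 + 16*z - 1/2
d/dz[G] - f(z) = -1/2 != 0.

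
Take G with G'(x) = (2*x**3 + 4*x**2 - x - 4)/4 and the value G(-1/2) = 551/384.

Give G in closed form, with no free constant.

G(x) = x**4/8 + x**3/3 - x**2/8 - x + 1

Any candidate G(x) must reproduce the stated G'(x) exactly.
A general antiderivative is x**4/8 + x**3/3 - x**2/8 - x + C.
The condition gives C = 551/384 - (167/384) = 1.
So G(x) = x**4/8 + x**3/3 - x**2/8 - x + 1.
Check: d/dx[x**4/8 + x**3/3 - x**2/8 - x + 1] = x**3/2 + x**2 - x/4 - 1, which equals G'(x).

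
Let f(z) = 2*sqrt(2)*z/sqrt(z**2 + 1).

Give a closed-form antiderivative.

An antiderivative is F(z) = 2*sqrt(2)*sqrt(z**2 + 1).

The substitution u = 2*z**2 + 2 works: f is exactly (dF/du)*(du/dz) for that inner function.
Check: d/dz[2*sqrt(2)*sqrt(z**2 + 1)] = 2*sqrt(2)*z/sqrt(z**2 + 1) = f(z).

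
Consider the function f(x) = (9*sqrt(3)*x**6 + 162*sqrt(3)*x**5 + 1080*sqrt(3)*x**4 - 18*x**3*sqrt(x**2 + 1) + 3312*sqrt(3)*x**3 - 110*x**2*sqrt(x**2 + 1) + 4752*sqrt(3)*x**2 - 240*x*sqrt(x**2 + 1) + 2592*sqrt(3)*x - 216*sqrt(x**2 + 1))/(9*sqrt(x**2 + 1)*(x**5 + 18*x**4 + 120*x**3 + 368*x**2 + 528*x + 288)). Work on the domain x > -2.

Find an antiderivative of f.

An antiderivative is F(x) = (9*sqrt(3)*x**3*sqrt(x**2 + 1) + 90*sqrt(3)*x**2*sqrt(x**2 + 1) + 18*x**2 + 252*sqrt(3)*x*sqrt(x**2 + 1) + 73*x + 216*sqrt(3)*sqrt(x**2 + 1) + 78)/(9*(x + 2)**2*(x + 6)).

For F(x) to be correct the identity F'(x) - f(x) = 0 must hold.
Check: d/dx[(9*sqrt(3)*x**3*sqrt(x**2 + 1) + 90*sqrt(3)*x**2*sqrt(x**2 + 1) + 18*x**2 + 252*sqrt(3)*x*sqrt(x**2 + 1) + 73*x + 216*sqrt(3)*sqrt(x**2 + 1) + 78)/(9*(x + 2)**2*(x + 6))] = (9*sqrt(3)*x**6 + 162*sqrt(3)*x**5 + 1080*sqrt(3)*x**4 - 18*x**3*sqrt(x**2 + 1) + 3312*sqrt(3)*x**3 - 110*x**2*sqrt(x**2 + 1) + 4752*sqrt(3)*x**2 - 240*x*sqrt(x**2 + 1) + 2592*sqrt(3)*x - 216*sqrt(x**2 + 1))/(9*x**5*sqrt(x**2 + 1) + 162*x**4*sqrt(x**2 + 1) + 1080*x**3*sqrt(x**2 + 1) + 3312*x**2*sqrt(x**2 + 1) + 4752*x*sqrt(x**2 + 1) + 2592*sqrt(x**2 + 1)), which equals f(x).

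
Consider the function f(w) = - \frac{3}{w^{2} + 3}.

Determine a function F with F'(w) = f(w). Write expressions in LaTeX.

An antiderivative is F(w) = - \sqrt{3} \operatorname{atan}{\left(\frac{\sqrt{3} w}{3} \right)}.

Any candidate F(w) must reproduce f(w) exactly when differentiated.
Check: d/dw[- \sqrt{3} \operatorname{atan}{\left(\frac{\sqrt{3} w}{3} \right)}] = - \frac{3}{w^{2} + 3} = f(w).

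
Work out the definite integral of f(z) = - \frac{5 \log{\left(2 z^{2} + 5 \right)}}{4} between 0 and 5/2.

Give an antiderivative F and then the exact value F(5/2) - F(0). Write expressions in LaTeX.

Since d/dz undoes antidifferentiation here, F'(z) = f(z) is required of F(z).
F(z) = - \frac{5 z \log{\left(2 z^{2} + 5 \right)}}{4} + \frac{5 z}{2} - \frac{5 \sqrt{10} \operatorname{atan}{\left(\frac{\sqrt{10} z}{5} \right)}}{4} is an antiderivative of f.
Check: d/dz[- \frac{5 z \log{\left(2 z^{2} + 5 \right)}}{4} + \frac{5 z}{2} - \frac{5 \sqrt{10} \operatorname{atan}{\left(\frac{\sqrt{10} z}{5} \right)}}{4}] = - \frac{5 \log{\left(2 z^{2} + 5 \right)}}{4} = f(z).
F(5/2) = - \frac{25 \log{\left(\frac{35}{2} \right)}}{8} - \frac{5 \sqrt{10} \operatorname{atan}{\left(\frac{\sqrt{10}}{2} \right)}}{4} + \frac{25}{4}; F(0) = 0.
Integral = F(5/2) - F(0) = - \frac{25 \log{\left(\frac{35}{2} \right)}}{8} - \frac{5 \sqrt{10} \operatorname{atan}{\left(\frac{\sqrt{10}}{2} \right)}}{4} + \frac{25}{4}.

Antiderivative: F(z) = - \frac{5 z \log{\left(2 z^{2} + 5 \right)}}{4} + \frac{5 z}{2} - \frac{5 \sqrt{10} \operatorname{atan}{\left(\frac{\sqrt{10} z}{5} \right)}}{4}; value = - \frac{25 \log{\left(\frac{35}{2} \right)}}{8} - \frac{5 \sqrt{10} \operatorname{atan}{\left(\frac{\sqrt{10}}{2} \right)}}{4} + \frac{25}{4}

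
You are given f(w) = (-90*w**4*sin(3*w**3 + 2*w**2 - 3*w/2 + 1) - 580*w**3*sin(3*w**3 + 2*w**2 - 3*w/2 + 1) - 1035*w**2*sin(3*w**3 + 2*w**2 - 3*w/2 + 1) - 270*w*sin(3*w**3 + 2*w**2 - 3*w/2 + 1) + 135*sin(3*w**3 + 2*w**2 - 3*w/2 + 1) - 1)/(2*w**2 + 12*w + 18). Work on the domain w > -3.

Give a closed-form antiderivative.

An antiderivative is F(w) = 5*cos(3*w**3 + 2*w**2 - 3*w/2 + 1) + 1/(2*(w + 3)).

Since d/dw undoes antidifferentiation here, F'(w) = f(w) is required of F(w).
Check: d/dw[5*cos(3*w**3 + 2*w**2 - 3*w/2 + 1) + 1/(2*(w + 3))] = (-90*w**4*sin(3*w**3 + 2*w**2 - 3*w/2 + 1) - 580*w**3*sin(3*w**3 + 2*w**2 - 3*w/2 + 1) - 1035*w**2*sin(3*w**3 + 2*w**2 - 3*w/2 + 1) - 270*w*sin(3*w**3 + 2*w**2 - 3*w/2 + 1) + 135*sin(3*w**3 + 2*w**2 - 3*w/2 + 1) - 1)/(2*w**2 + 12*w + 18) = f(w).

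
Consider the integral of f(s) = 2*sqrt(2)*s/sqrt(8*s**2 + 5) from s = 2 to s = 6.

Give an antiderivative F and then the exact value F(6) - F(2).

f matches the chain-rule pattern g'(h)*h' with inner function h(s) = 4*s**2 + 5/2; substituting u = h(s) collapses the integral.
F(s) = sqrt(2)*sqrt(8*s**2 + 5)/4 is an antiderivative of f.
Check: d/ds[sqrt(2)*sqrt(8*s**2 + 5)/4] = 2*sqrt(2)*s/sqrt(8*s**2 + 5) = f(s).
F(6) = sqrt(586)/4; F(2) = sqrt(74)/4.
Integral = F(6) - F(2) = -sqrt(74)/4 + sqrt(586)/4.

Antiderivative: F(s) = sqrt(2)*sqrt(8*s**2 + 5)/4; value = -sqrt(74)/4 + sqrt(586)/4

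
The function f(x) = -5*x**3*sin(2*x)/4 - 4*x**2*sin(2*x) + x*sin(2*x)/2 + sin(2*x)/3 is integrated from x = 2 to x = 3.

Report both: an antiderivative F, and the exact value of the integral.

Antiderivative: F(x) = 5*x**3*cos(2*x)/8 - 15*x**2*sin(2*x)/16 + 2*x**2*cos(2*x) - 2*x*sin(2*x) - 19*x*cos(2*x)/16 + 19*sin(2*x)/32 - 7*cos(2*x)/6; value = 229*sin(4)/32 - 443*sin(6)/32 - 227*cos(4)/24 + 1447*cos(6)/48

The integrand splits into summands that can be handled one at a time.
F(x) = 5*x**3*cos(2*x)/8 - 15*x**2*sin(2*x)/16 + 2*x**2*cos(2*x) - 2*x*sin(2*x) - 19*x*cos(2*x)/16 + 19*sin(2*x)/32 - 7*cos(2*x)/6 is an antiderivative of f.
Check: d/dx[5*x**3*cos(2*x)/8 - 15*x**2*sin(2*x)/16 + 2*x**2*cos(2*x) - 2*x*sin(2*x) - 19*x*cos(2*x)/16 + 19*sin(2*x)/32 - 7*cos(2*x)/6] = -5*x**3*sin(2*x)/4 - 4*x**2*sin(2*x) + x*sin(2*x)/2 + sin(2*x)/3 = f(x).
F(3) = -443*sin(6)/32 + 1447*cos(6)/48; F(2) = 227*cos(4)/24 - 229*sin(4)/32.
Integral = F(3) - F(2) = 229*sin(4)/32 - 443*sin(6)/32 - 227*cos(4)/24 + 1447*cos(6)/48.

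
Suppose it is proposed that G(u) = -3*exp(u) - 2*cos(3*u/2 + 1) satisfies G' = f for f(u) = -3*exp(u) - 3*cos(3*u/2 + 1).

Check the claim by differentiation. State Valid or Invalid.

d/du[G] = -3*exp(u) + 3*sin(3*u/2 + 1)
d/du[G] - f(u) = 3*sin(3*u/2 + 1) + 3*cos(3*u/2 + 1) != 0.

Invalid: d/du[G] - f = 3*sin(3*u/2 + 1) + 3*cos(3*u/2 + 1), which is not 0.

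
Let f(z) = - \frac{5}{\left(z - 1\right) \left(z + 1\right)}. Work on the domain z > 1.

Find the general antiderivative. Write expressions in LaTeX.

Factor the denominator (\left(z - 1\right) \left(z + 1\right)) and decompose: f = \frac{5}{2 \left(z + 1\right)} - \frac{5}{2 \left(z - 1\right)}; each piece integrates to a log, atan, or power term.
Check: d/dz[- \frac{5 \log{\left(z - 1 \right)}}{2} + \frac{5 \log{\left(z + 1 \right)}}{2}] = - \frac{5}{z^{2} - 1}, which equals f(z).

F(z) = - \frac{5 \log{\left(z - 1 \right)}}{2} + \frac{5 \log{\left(z + 1 \right)}}{2} + C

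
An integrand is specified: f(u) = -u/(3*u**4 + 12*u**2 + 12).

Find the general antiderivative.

F(u) = 1/(6*(u**2 + 2)) + C

f matches the chain-rule pattern g'(h)*h' with inner function h(u) = 2*u**2 + 4; substituting w = h(u) collapses the integral.
Check: d/du[1/(6*(u**2 + 2))] = -u/(3*u**4 + 12*u**2 + 12) = f(u).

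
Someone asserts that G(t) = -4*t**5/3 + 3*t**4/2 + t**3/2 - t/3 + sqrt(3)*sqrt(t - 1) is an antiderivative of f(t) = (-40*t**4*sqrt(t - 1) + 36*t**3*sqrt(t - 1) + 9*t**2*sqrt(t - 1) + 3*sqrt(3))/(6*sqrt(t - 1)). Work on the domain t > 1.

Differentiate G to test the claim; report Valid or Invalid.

d/dt[G] = (-40*t**4*sqrt(t - 1) + 36*t**3*sqrt(t - 1) + 9*t**2*sqrt(t - 1) - 2*sqrt(t - 1) + 3*sqrt(3))/(6*sqrt(t - 1))
d/dt[G] - f(t) = -1/3 != 0.

Invalid: d/dt[G] - f = -1/3, which is not 0.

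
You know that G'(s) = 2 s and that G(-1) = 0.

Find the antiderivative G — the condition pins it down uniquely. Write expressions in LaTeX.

Whatever form G(s) takes, its d/ds must return the stated G'(s).
A general antiderivative is s^{2} + C.
The condition gives C = 0 - (1) = -1.
So G(s) = \left(s - 1\right) \left(s + 1\right).
Check: d/ds[\left(s - 1\right) \left(s + 1\right)] = 2 s = G'(s).

G(s) = \left(s - 1\right) \left(s + 1\right)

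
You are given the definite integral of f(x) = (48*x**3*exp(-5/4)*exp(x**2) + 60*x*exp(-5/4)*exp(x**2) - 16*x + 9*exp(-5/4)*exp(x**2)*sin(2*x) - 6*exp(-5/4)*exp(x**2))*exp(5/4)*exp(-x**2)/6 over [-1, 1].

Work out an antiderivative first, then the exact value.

Whatever form F(x) takes, F'(x) = f(x) is non-negotiable.
F(x) = 2*x**4 + 5*x**2 - x + 4*exp(5/4 - x**2)/3 - 3*cos(2*x)/4 is an antiderivative of f.
Check: d/dx[2*x**4 + 5*x**2 - x + 4*exp(5/4 - x**2)/3 - 3*cos(2*x)/4] = (48*x**3*exp(-5/4)*exp(x**2) + 60*x*exp(-5/4)*exp(x**2) - 16*x + 9*exp(-5/4)*exp(x**2)*sin(2*x) - 6*exp(-5/4)*exp(x**2))*exp(5/4)*exp(-x**2)/6 = f(x).
F(1) = -3*cos(2)/4 + 4*exp(1/4)/3 + 6; F(-1) = -3*cos(2)/4 + 4*exp(1/4)/3 + 8.
Integral = F(1) - F(-1) = -2.

Antiderivative: F(x) = 2*x**4 + 5*x**2 - x + 4*exp(5/4 - x**2)/3 - 3*cos(2*x)/4; value = -2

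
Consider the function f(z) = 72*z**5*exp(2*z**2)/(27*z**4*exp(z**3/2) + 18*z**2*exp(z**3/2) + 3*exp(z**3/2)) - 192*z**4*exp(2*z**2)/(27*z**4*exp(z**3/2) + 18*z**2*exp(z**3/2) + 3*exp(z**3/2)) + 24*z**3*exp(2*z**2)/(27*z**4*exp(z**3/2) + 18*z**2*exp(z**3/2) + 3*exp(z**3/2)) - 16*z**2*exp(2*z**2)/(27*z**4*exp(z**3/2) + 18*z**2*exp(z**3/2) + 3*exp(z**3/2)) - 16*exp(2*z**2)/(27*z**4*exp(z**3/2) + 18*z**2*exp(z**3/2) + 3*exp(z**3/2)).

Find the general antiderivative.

Integrate term by term and add the pieces.
Check: d/dz[-16*z*exp(-z**3/2 + 2*z**2)/(3*(3*z**2 + 1))] = (72*z**5*exp(2*z**2)*exp(-z**3/2) - 192*z**4*exp(2*z**2)*exp(-z**3/2) + 24*z**3*exp(2*z**2)*exp(-z**3/2) - 16*z**2*exp(2*z**2)*exp(-z**3/2) - 16*exp(2*z**2)*exp(-z**3/2))/(27*z**4 + 18*z**2 + 3), which equals f(z).

F(z) = -16*z*exp(-z**3/2 + 2*z**2)/(3*(3*z**2 + 1)) + C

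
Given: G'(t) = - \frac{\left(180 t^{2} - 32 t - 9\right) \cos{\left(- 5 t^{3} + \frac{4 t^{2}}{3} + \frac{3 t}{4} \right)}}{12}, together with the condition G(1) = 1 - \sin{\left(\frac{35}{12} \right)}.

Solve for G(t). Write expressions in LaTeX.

G(t) = \sin{\left(- 5 t^{3} + \frac{4 t^{2}}{3} + \frac{3 t}{4} \right)} + 1

G'(t) matches the chain-rule pattern g'(h)*h' with inner function h(t) = - 5 t^{3} + \frac{4 t^{2}}{3} + \frac{3 t}{4}; substituting u = h(t) collapses the integral.
A general antiderivative is \sin{\left(- 5 t^{3} + \frac{4 t^{2}}{3} + \frac{3 t}{4} \right)} + C.
The condition gives C = 1 - \sin{\left(\frac{35}{12} \right)} - (- \sin{\left(\frac{35}{12} \right)}) = 1.
So G(t) = \sin{\left(- 5 t^{3} + \frac{4 t^{2}}{3} + \frac{3 t}{4} \right)} + 1.
Check: d/dt[\sin{\left(- 5 t^{3} + \frac{4 t^{2}}{3} + \frac{3 t}{4} \right)} + 1] = - 15 t^{2} \cos{\left(- 5 t^{3} + \frac{4 t^{2}}{3} + \frac{3 t}{4} \right)} + \frac{8 t \cos{\left(- 5 t^{3} + \frac{4 t^{2}}{3} + \frac{3 t}{4} \right)}}{3} + \frac{3 \cos{\left(- 5 t^{3} + \frac{4 t^{2}}{3} + \frac{3 t}{4} \right)}}{4}, which equals G'(t).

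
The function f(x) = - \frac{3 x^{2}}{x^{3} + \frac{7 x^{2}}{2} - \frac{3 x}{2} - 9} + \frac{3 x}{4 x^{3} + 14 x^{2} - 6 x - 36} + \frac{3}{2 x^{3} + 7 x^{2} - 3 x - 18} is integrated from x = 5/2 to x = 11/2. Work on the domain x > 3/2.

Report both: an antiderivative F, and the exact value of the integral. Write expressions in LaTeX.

Antiderivative: F(x) = - \frac{11 \log{\left(x - \frac{3}{2} \right)}}{42} + \frac{24 \log{\left(x + 2 \right)}}{7} - \frac{37 \log{\left(x + 3 \right)}}{6}; value = - \frac{37 \log{\left(\frac{17}{2} \right)}}{6} - \frac{24 \log{\left(\frac{9}{2} \right)}}{7} - \frac{11 \log{\left(4 \right)}}{42} + \frac{24 \log{\left(\frac{15}{2} \right)}}{7} + \frac{37 \log{\left(\frac{11}{2} \right)}}{6}

Factor the denominator (2 \left(x + 2\right) \left(x + 3\right) \left(2 x - 3\right)) and decompose: f = - \frac{11}{21 \left(2 x - 3\right)} - \frac{37}{6 \left(x + 3\right)} + \frac{24}{7 \left(x + 2\right)}; each piece integrates to a log, atan, or power term.
F(x) = - \frac{11 \log{\left(x - \frac{3}{2} \right)}}{42} + \frac{24 \log{\left(x + 2 \right)}}{7} - \frac{37 \log{\left(x + 3 \right)}}{6} is an antiderivative of f.
Check: d/dx[- \frac{11 \log{\left(x - \frac{3}{2} \right)}}{42} + \frac{24 \log{\left(x + 2 \right)}}{7} - \frac{37 \log{\left(x + 3 \right)}}{6}] = \frac{- 12 x^{2} + 3 x + 6}{4 x^{3} + 14 x^{2} - 6 x - 36}, which equals f(x).
F(11/2) = - \frac{37 \log{\left(\frac{17}{2} \right)}}{6} - \frac{11 \log{\left(4 \right)}}{42} + \frac{24 \log{\left(\frac{15}{2} \right)}}{7}; F(5/2) = - \frac{37 \log{\left(\frac{11}{2} \right)}}{6} + \frac{24 \log{\left(\frac{9}{2} \right)}}{7}.
Integral = F(11/2) - F(5/2) = - \frac{37 \log{\left(\frac{17}{2} \right)}}{6} - \frac{24 \log{\left(\frac{9}{2} \right)}}{7} - \frac{11 \log{\left(4 \right)}}{42} + \frac{24 \log{\left(\frac{15}{2} \right)}}{7} + \frac{37 \log{\left(\frac{11}{2} \right)}}{6}.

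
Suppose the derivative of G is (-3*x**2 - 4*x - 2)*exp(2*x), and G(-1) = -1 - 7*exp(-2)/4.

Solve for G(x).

G(x) = ((-6*x**2 - 2*x - 3)*exp(2*x) - 4)/4

Recognize the product-rule pattern: G'(x) = u'v + uv' with u = -3*x**2/2 - x/2 - 3/4, v = exp(2*x), so integration by parts undoes it.
A general antiderivative is (-6*x**2 - 2*x - 3)*exp(2*x)/4 + C.
The condition gives C = -1 - 7*exp(-2)/4 - (-7*exp(-2)/4) = -1.
So G(x) = ((-6*x**2 - 2*x - 3)*exp(2*x) - 4)/4.
Check: d/dx[((-6*x**2 - 2*x - 3)*exp(2*x) - 4)/4] = -3*x**2*exp(2*x) - 4*x*exp(2*x) - 2*exp(2*x), which equals G'(x).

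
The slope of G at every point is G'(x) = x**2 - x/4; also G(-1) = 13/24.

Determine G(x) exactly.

G(x) = x**3/3 - x**2/8 + 1

Integrate term by term and add the pieces.
A general antiderivative is x**3/3 - x**2/8 + C.
The condition gives C = 13/24 - (-11/24) = 1.
So G(x) = x**3/3 - x**2/8 + 1.
Check: d/dx[x**3/3 - x**2/8 + 1] = x**2 - x/4 = G'(x).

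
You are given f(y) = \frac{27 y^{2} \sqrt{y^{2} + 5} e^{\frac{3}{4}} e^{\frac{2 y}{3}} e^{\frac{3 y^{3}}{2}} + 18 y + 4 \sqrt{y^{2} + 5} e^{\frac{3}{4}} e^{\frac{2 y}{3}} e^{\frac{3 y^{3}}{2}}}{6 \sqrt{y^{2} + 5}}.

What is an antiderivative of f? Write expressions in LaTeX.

For F(y) to be correct the identity F'(y) - f(y) = 0 must hold.
Check: d/dy[3 \sqrt{y^{2} + 5} + e^{\frac{3 y^{3}}{2} + \frac{2 y}{3} + \frac{3}{4}}] = \frac{27 y^{2} \sqrt{y^{2} + 5} e^{\frac{3}{4}} e^{\frac{2 y}{3}} e^{\frac{3 y^{3}}{2}} + 18 y + 4 \sqrt{y^{2} + 5} e^{\frac{3}{4}} e^{\frac{2 y}{3}} e^{\frac{3 y^{3}}{2}}}{6 \sqrt{y^{2} + 5}} = f(y).

An antiderivative is F(y) = 3 \sqrt{y^{2} + 5} + e^{\frac{3 y^{3}}{2} + \frac{2 y}{3} + \frac{3}{4}}.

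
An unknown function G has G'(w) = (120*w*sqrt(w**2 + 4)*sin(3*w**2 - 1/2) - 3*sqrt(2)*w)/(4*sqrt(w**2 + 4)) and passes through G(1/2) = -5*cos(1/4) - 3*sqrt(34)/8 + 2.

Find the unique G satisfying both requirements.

G(w) = -3*sqrt(w**2/2 + 2)/2 - 5*cos(3*w**2 - 1/2) + 2

A first test for any G(w): its w-derivative must equal the given G'(w).
A general antiderivative is -3*sqrt(w**2/2 + 2)/2 - 5*cos(3*w**2 - 1/2) + C.
The condition gives C = -5*cos(1/4) - 3*sqrt(34)/8 + 2 - (-5*cos(1/4) - 3*sqrt(34)/8) = 2.
So G(w) = -3*sqrt(w**2/2 + 2)/2 - 5*cos(3*w**2 - 1/2) + 2.
Check: d/dw[-3*sqrt(w**2/2 + 2)/2 - 5*cos(3*w**2 - 1/2) + 2] = (120*w*sqrt(w**2 + 4)*sin(3*w**2 - 1/2) - 3*sqrt(2)*w)/(4*sqrt(w**2 + 4)) = G'(w).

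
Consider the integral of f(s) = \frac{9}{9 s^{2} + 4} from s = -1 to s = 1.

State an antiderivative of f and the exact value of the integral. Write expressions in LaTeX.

Antiderivative: F(s) = \frac{3 \operatorname{atan}{\left(\frac{3 s}{2} \right)}}{2}; value = 3 \operatorname{atan}{\left(\frac{3}{2} \right)}

Whatever form F(s) takes, F'(s) = f(s) is non-negotiable.
F(s) = \frac{3 \operatorname{atan}{\left(\frac{3 s}{2} \right)}}{2} is an antiderivative of f.
Check: d/ds[\frac{3 \operatorname{atan}{\left(\frac{3 s}{2} \right)}}{2}] = \frac{9}{9 s^{2} + 4} = f(s).
F(1) = \frac{3 \operatorname{atan}{\left(\frac{3}{2} \right)}}{2}; F(-1) = - \frac{3 \operatorname{atan}{\left(\frac{3}{2} \right)}}{2}.
Integral = F(1) - F(-1) = 3 \operatorname{atan}{\left(\frac{3}{2} \right)}.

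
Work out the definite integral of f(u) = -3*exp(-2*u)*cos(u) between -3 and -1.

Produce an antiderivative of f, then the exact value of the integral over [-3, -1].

Antiderivative: F(u) = -3*exp(-2*u)*sin(u)/5 + 6*exp(-2*u)*cos(u)/5; value = -3*exp(6)*sin(3)/5 + 3*exp(2)*sin(1)/5 + 6*exp(2)*cos(1)/5 - 6*exp(6)*cos(3)/5

Any candidate F(u) must reproduce f(u) exactly when differentiated.
F(u) = -3*exp(-2*u)*sin(u)/5 + 6*exp(-2*u)*cos(u)/5 is an antiderivative of f.
Check: d/du[-3*exp(-2*u)*sin(u)/5 + 6*exp(-2*u)*cos(u)/5] = -3*exp(-2*u)*cos(u) = f(u).
F(-1) = 3*exp(2)*sin(1)/5 + 6*exp(2)*cos(1)/5; F(-3) = 6*exp(6)*cos(3)/5 + 3*exp(6)*sin(3)/5.
Integral = F(-1) - F(-3) = -3*exp(6)*sin(3)/5 + 3*exp(2)*sin(1)/5 + 6*exp(2)*cos(1)/5 - 6*exp(6)*cos(3)/5.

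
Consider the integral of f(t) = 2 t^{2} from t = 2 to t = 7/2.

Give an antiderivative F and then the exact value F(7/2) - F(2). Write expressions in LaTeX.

An antiderivative F(t) passes only if d/dt[F] lands on f(t) exactly.
F(t) = \frac{2 t^{3}}{3} is an antiderivative of f.
Check: d/dt[\frac{2 t^{3}}{3}] = 2 t^{2} = f(t).
F(7/2) = \frac{343}{12}; F(2) = \frac{16}{3}.
Integral = F(7/2) - F(2) = \frac{93}{4}.

Antiderivative: F(t) = \frac{2 t^{3}}{3}; value = \frac{93}{4}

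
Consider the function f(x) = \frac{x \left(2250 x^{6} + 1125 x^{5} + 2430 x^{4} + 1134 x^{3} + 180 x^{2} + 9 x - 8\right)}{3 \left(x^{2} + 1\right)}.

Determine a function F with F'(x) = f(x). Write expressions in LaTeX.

An antiderivative is F(x) = 125 x^{6} + 75 x^{5} + 15 x^{4} + x^{3} - \frac{4 \log{\left(\frac{x^{2}}{2} + \frac{1}{2} \right)}}{3}.

A candidate is checked by its d/dx: the result must match f(x).
Check: d/dx[125 x^{6} + 75 x^{5} + 15 x^{4} + x^{3} - \frac{4 \log{\left(\frac{x^{2}}{2} + \frac{1}{2} \right)}}{3}] = \frac{2250 x^{7} + 1125 x^{6} + 2430 x^{5} + 1134 x^{4} + 180 x^{3} + 9 x^{2} - 8 x}{3 x^{2} + 3}, which equals f(x).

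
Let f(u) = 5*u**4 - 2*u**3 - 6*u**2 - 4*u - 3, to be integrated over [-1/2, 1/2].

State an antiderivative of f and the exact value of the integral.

Integrate term by term and add the pieces.
F(u) = (4*u**5 - 2*u**4 - 8*u**3 - 8*u**2 - 12*u - 3)/4 is an antiderivative of f.
Check: d/du[(4*u**5 - 2*u**4 - 8*u**3 - 8*u**2 - 12*u - 3)/4] = 5*u**4 - 2*u**3 - 6*u**2 - 4*u - 3 = f(u).
F(1/2) = -3; F(-1/2) = 7/16.
Integral = F(1/2) - F(-1/2) = -55/16.

Antiderivative: F(u) = (4*u**5 - 2*u**4 - 8*u**3 - 8*u**2 - 12*u - 3)/4; value = -55/16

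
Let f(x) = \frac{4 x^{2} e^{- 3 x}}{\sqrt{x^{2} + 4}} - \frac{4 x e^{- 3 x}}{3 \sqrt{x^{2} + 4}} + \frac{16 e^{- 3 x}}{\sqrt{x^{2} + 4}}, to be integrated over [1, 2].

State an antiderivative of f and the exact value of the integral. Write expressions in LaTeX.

Antiderivative: F(x) = - \frac{4 \sqrt{x^{2} + 4} e^{- 3 x}}{3}; value = - \frac{8 \sqrt{2}}{3 e^{6}} + \frac{4 \sqrt{5}}{3 e^{3}}

Recognize the product-rule pattern: f = u'v + uv' with u = - \frac{4 \sqrt{x^{2} + 4}}{3}, v = e^{- 3 x}, so integration by parts undoes it.
F(x) = - \frac{4 \sqrt{x^{2} + 4} e^{- 3 x}}{3} is an antiderivative of f.
Check: d/dx[- \frac{4 \sqrt{x^{2} + 4} e^{- 3 x}}{3}] = \frac{\left(12 x^{2} - 4 x + 48\right) e^{- 3 x}}{3 \sqrt{x^{2} + 4}}, which equals f(x).
F(2) = - \frac{8 \sqrt{2}}{3 e^{6}}; F(1) = - \frac{4 \sqrt{5}}{3 e^{3}}.
Integral = F(2) - F(1) = - \frac{8 \sqrt{2}}{3 e^{6}} + \frac{4 \sqrt{5}}{3 e^{3}}.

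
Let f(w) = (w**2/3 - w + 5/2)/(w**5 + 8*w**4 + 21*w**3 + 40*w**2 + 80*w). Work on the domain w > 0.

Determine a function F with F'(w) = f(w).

An antiderivative is F(w) = -(-6615*w*log(w) + 9575*w*log(w + 4) - 1480*w*log(w**2 + 5) + 1696*sqrt(5)*w*atan(sqrt(5)*w/5) - 26460*log(w) + 38300*log(w + 4) - 5920*log(w**2 + 5) + 6784*sqrt(5)*atan(sqrt(5)*w/5) - 29820)/(211680*(w + 4)).

The denominator factors as 6*w*(w + 4)**2*(w**2 + 5); partial fractions split f into directly integrable pieces: (37*w - 106)/(2646*(w**2 + 5)) - 1915/(42336*(w + 4)) - 71/(504*(w + 4)**2) + 1/(32*w).
Check: d/dw[-(-6615*w*log(w) + 9575*w*log(w + 4) - 1480*w*log(w**2 + 5) + 1696*sqrt(5)*w*atan(sqrt(5)*w/5) - 26460*log(w) + 38300*log(w + 4) - 5920*log(w**2 + 5) + 6784*sqrt(5)*atan(sqrt(5)*w/5) - 29820)/(211680*(w + 4))] = (2*w**2 - 6*w + 15)/(6*w**5 + 48*w**4 + 126*w**3 + 240*w**2 + 480*w), which equals f(w).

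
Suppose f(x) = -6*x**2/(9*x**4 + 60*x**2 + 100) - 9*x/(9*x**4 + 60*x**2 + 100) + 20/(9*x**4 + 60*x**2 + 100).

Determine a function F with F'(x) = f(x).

f has the shape u'v + uv' for u = 1/(3*x**2/2 + 5) and v = x + 3/4 — it is the derivative of the product u*v.
Check: d/dx[(4*x + 3)/(2*(3*x**2 + 10))] = (-6*x**2 - 9*x + 20)/(9*x**4 + 60*x**2 + 100), which equals f(x).

An antiderivative is F(x) = (4*x + 3)/(2*(3*x**2 + 10)).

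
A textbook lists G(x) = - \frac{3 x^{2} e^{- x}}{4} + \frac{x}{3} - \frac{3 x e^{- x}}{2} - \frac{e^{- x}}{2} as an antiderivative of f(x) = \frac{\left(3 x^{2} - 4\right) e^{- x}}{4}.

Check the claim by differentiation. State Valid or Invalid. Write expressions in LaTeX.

d/dx[G] = \frac{\left(9 x^{2} + 4 e^{x} - 12\right) e^{- x}}{12}
d/dx[G] - f(x) = \frac{1}{3} != 0.

Invalid: d/dx[G] - f = \frac{1}{3}, which is not 0.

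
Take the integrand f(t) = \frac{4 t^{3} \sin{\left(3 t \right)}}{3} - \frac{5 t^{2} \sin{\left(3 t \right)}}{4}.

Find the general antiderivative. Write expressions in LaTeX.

F(t) = - \frac{4 t^{3} \cos{\left(3 t \right)}}{9} + \frac{4 t^{2} \sin{\left(3 t \right)}}{9} + \frac{5 t^{2} \cos{\left(3 t \right)}}{12} - \frac{5 t \sin{\left(3 t \right)}}{18} + \frac{8 t \cos{\left(3 t \right)}}{27} - \frac{8 \sin{\left(3 t \right)}}{81} - \frac{5 \cos{\left(3 t \right)}}{54} + C

The integrand splits into summands that can be handled one at a time.
Check: d/dt[- \frac{4 t^{3} \cos{\left(3 t \right)}}{9} + \frac{4 t^{2} \sin{\left(3 t \right)}}{9} + \frac{5 t^{2} \cos{\left(3 t \right)}}{12} - \frac{5 t \sin{\left(3 t \right)}}{18} + \frac{8 t \cos{\left(3 t \right)}}{27} - \frac{8 \sin{\left(3 t \right)}}{81} - \frac{5 \cos{\left(3 t \right)}}{54}] = \frac{4 t^{3} \sin{\left(3 t \right)}}{3} - \frac{5 t^{2} \sin{\left(3 t \right)}}{4} = f(t).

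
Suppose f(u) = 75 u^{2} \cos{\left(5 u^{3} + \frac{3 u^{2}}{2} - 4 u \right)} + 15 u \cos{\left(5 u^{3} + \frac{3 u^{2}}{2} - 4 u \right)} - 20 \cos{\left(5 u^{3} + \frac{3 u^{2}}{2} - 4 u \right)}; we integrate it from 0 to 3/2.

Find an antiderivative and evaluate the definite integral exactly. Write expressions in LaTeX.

Antiderivative: F(u) = 5 \sin{\left(5 u^{3} + \frac{3 u^{2}}{2} - 4 u \right)}; value = 5 \sin{\left(\frac{57}{4} \right)}

The substitution w = 5 u^{3} + \frac{3 u^{2}}{2} - 4 u works: f is exactly (dF/dw)*(dw/du) for that inner function.
F(u) = 5 \sin{\left(5 u^{3} + \frac{3 u^{2}}{2} - 4 u \right)} is an antiderivative of f.
Check: d/du[5 \sin{\left(5 u^{3} + \frac{3 u^{2}}{2} - 4 u \right)}] = 75 u^{2} \cos{\left(5 u^{3} + \frac{3 u^{2}}{2} - 4 u \right)} + 15 u \cos{\left(5 u^{3} + \frac{3 u^{2}}{2} - 4 u \right)} - 20 \cos{\left(5 u^{3} + \frac{3 u^{2}}{2} - 4 u \right)} = f(u).
F(3/2) = 5 \sin{\left(\frac{57}{4} \right)}; F(0) = 0.
Integral = F(3/2) - F(0) = 5 \sin{\left(\frac{57}{4} \right)}.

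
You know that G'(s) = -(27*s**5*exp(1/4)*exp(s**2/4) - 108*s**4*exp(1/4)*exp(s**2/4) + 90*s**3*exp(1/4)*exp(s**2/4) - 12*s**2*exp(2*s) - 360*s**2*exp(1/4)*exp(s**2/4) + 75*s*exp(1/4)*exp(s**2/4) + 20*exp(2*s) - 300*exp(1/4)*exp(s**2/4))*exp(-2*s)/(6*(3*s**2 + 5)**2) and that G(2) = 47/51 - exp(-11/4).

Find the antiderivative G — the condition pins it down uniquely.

Check a candidate G(s) by differentiating: d/ds[G] must match the given G'(s).
A general antiderivative is -2*s/(3*(3*s**2 + 5)) - exp(s**2/4 - 2*s + 1/4) + C.
The condition gives C = 47/51 - exp(-11/4) - (-4/51 - exp(-11/4)) = 1.
So G(s) = -2*s/(3*(3*s**2 + 5)) - exp(s**2/4 - 2*s + 1/4) + 1.
Check: d/ds[-2*s/(3*(3*s**2 + 5)) - exp(s**2/4 - 2*s + 1/4) + 1] = (-27*s**5*exp(1/4)*exp(-2*s)*exp(s**2/4) + 108*s**4*exp(1/4)*exp(-2*s)*exp(s**2/4) - 90*s**3*exp(1/4)*exp(-2*s)*exp(s**2/4) + 12*s**2 + 360*s**2*exp(1/4)*exp(-2*s)*exp(s**2/4) - 75*s*exp(1/4)*exp(-2*s)*exp(s**2/4) - 20 + 300*exp(1/4)*exp(-2*s)*exp(s**2/4))/(54*s**4 + 180*s**2 + 150), which equals G'(s).

G(s) = -2*s/(3*(3*s**2 + 5)) - exp(s**2/4 - 2*s + 1/4) + 1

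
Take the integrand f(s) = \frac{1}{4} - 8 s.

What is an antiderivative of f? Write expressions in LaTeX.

An antiderivative F(s) passes only if d/ds[F] lands on f(s) exactly.
Check: d/ds[- 4 s^{2} + \frac{s}{4}] = \frac{1}{4} - 8 s = f(s).

An antiderivative is F(s) = - 4 s^{2} + \frac{s}{4}.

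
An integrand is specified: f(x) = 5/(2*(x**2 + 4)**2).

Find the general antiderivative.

F(x) = 5*x/(16*x**2 + 64) + 5*atan(x/2)/32 + C

For F(x) to be correct the identity F'(x) - f(x) = 0 must hold.
Check: d/dx[5*x/(16*x**2 + 64) + 5*atan(x/2)/32] = 5/(2*x**4 + 16*x**2 + 32), which equals f(x).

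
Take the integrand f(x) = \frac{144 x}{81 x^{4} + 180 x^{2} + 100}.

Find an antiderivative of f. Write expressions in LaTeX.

f matches the chain-rule pattern g'(h)*h' with inner function h(x) = \frac{3 x^{2}}{2} + \frac{5}{3}; substituting u = h(x) collapses the integral.
Check: d/dx[- \frac{8}{9 x^{2} + 10}] = \frac{144 x}{81 x^{4} + 180 x^{2} + 100} = f(x).

An antiderivative is F(x) = - \frac{8}{9 x^{2} + 10}.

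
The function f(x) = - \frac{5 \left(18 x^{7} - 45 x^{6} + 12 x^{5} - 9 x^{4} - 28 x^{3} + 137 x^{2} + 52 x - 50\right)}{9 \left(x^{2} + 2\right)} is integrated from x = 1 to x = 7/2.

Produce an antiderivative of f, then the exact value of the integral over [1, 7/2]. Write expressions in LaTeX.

Differentiate the proposed F(x) back; it has to land on f(x) exactly.
F(x) = - \frac{5 \left(27 x^{6} - 81 x^{5} - 54 x^{4} + 243 x^{3} + 90 x^{2} - 225 x + 27 \log{\left(\frac{x^{4}}{2} + 2 x^{2} + 2 \right)} - 125\right)}{81} is an antiderivative of f.
Check: d/dx[- \frac{5 \left(27 x^{6} - 81 x^{5} - 54 x^{4} + 243 x^{3} + 90 x^{2} - 225 x + 27 \log{\left(\frac{x^{4}}{2} + 2 x^{2} + 2 \right)} - 125\right)}{81}] = \frac{- 90 x^{7} + 225 x^{6} - 60 x^{5} + 45 x^{4} + 140 x^{3} - 685 x^{2} - 260 x + 250}{9 x^{2} + 18}, which equals f(x).
F(7/2) = - \frac{3070625}{5184} - \frac{5 \log{\left(\frac{3249}{32} \right)}}{3}; F(1) = \frac{625}{81} - \frac{5 \log{\left(\frac{9}{2} \right)}}{3}.
Integral = F(7/2) - F(1) = - \frac{345625}{576} - \frac{5 \log{\left(\frac{3249}{32} \right)}}{3} + \frac{5 \log{\left(\frac{9}{2} \right)}}{3}.

Antiderivative: F(x) = - \frac{5 \left(27 x^{6} - 81 x^{5} - 54 x^{4} + 243 x^{3} + 90 x^{2} - 225 x + 27 \log{\left(\frac{x^{4}}{2} + 2 x^{2} + 2 \right)} - 125\right)}{81}; value = - \frac{345625}{576} - \frac{5 \log{\left(\frac{3249}{32} \right)}}{3} + \frac{5 \log{\left(\frac{9}{2} \right)}}{3}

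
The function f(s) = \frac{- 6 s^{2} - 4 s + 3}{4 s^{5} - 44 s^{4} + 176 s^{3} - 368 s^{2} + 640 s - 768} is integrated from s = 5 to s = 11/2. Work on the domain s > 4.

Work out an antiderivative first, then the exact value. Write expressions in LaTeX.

The denominator factors as 4 \left(s - 4\right)^{2} \left(s - 3\right) \left(s^{2} + 4\right); partial fractions split f into directly integrable pieces: - \frac{239 s + 171}{5200 \left(s^{2} + 4\right)} - \frac{63}{52 \left(s - 3\right)} + \frac{503}{400 \left(s - 4\right)} - \frac{109}{80 \left(s - 4\right)^{2}}.
F(s) = \frac{503 \log{\left(s - 4 \right)}}{400} - \frac{63 \log{\left(s - 3 \right)}}{52} - \frac{239 \log{\left(s^{2} + 4 \right)}}{10400} - \frac{171 \operatorname{atan}{\left(\frac{s}{2} \right)}}{10400} + \frac{109}{80 s - 320} is an antiderivative of f.
Check: d/ds[\frac{503 \log{\left(s - 4 \right)}}{400} - \frac{63 \log{\left(s - 3 \right)}}{52} - \frac{239 \log{\left(s^{2} + 4 \right)}}{10400} - \frac{171 \operatorname{atan}{\left(\frac{s}{2} \right)}}{10400} + \frac{109}{80 s - 320}] = \frac{- 6 s^{2} - 4 s + 3}{4 s^{5} - 44 s^{4} + 176 s^{3} - 368 s^{2} + 640 s - 768} = f(s).
F(11/2) = - \frac{63 \log{\left(\frac{5}{2} \right)}}{52} - \frac{239 \log{\left(\frac{137}{4} \right)}}{10400} - \frac{171 \operatorname{atan}{\left(\frac{11}{4} \right)}}{10400} + \frac{503 \log{\left(\frac{3}{2} \right)}}{400} + \frac{109}{120}; F(5) = - \frac{63 \log{\left(2 \right)}}{52} - \frac{239 \log{\left(29 \right)}}{10400} - \frac{171 \operatorname{atan}{\left(\frac{5}{2} \right)}}{10400} + \frac{109}{80}.
Integral = F(11/2) - F(5) = - \frac{63 \log{\left(\frac{5}{2} \right)}}{52} - \frac{109}{240} - \frac{239 \log{\left(\frac{137}{4} \right)}}{10400} - \frac{171 \operatorname{atan}{\left(\frac{11}{4} \right)}}{10400} + \frac{171 \operatorname{atan}{\left(\frac{5}{2} \right)}}{10400} + \frac{239 \log{\left(29 \right)}}{10400} + \frac{503 \log{\left(\frac{3}{2} \right)}}{400} + \frac{63 \log{\left(2 \right)}}{52}.

Antiderivative: F(s) = \frac{503 \log{\left(s - 4 \right)}}{400} - \frac{63 \log{\left(s - 3 \right)}}{52} - \frac{239 \log{\left(s^{2} + 4 \right)}}{10400} - \frac{171 \operatorname{atan}{\left(\frac{s}{2} \right)}}{10400} + \frac{109}{80 s - 320}; value = - \frac{63 \log{\left(\frac{5}{2} \right)}}{52} - \frac{109}{240} - \frac{239 \log{\left(\frac{137}{4} \right)}}{10400} - \frac{171 \operatorname{atan}{\left(\frac{11}{4} \right)}}{10400} + \frac{171 \operatorname{atan}{\left(\frac{5}{2} \right)}}{10400} + \frac{239 \log{\left(29 \right)}}{10400} + \frac{503 \log{\left(\frac{3}{2} \right)}}{400} + \frac{63 \log{\left(2 \right)}}{52}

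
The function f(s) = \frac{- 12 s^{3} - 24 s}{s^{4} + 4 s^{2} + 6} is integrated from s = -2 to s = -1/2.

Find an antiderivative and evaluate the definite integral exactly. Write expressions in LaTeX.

f matches the chain-rule pattern g'(h)*h' with inner function h(s) = \frac{s^{4}}{2} + 2 s^{2} + 3; substituting u = h(s) collapses the integral.
F(s) = - 3 \log{\left(\frac{s^{4}}{2} + 2 s^{2} + 3 \right)} is an antiderivative of f.
Check: d/ds[- 3 \log{\left(\frac{s^{4}}{2} + 2 s^{2} + 3 \right)}] = \frac{- 12 s^{3} - 24 s}{s^{4} + 4 s^{2} + 6} = f(s).
F(-1/2) = - 3 \log{\left(\frac{113}{32} \right)}; F(-2) = - 3 \log{\left(19 \right)}.
Integral = F(-1/2) - F(-2) = - 3 \log{\left(\frac{113}{32} \right)} + 3 \log{\left(19 \right)}.

Antiderivative: F(s) = - 3 \log{\left(\frac{s^{4}}{2} + 2 s^{2} + 3 \right)}; value = - 3 \log{\left(\frac{113}{32} \right)} + 3 \log{\left(19 \right)}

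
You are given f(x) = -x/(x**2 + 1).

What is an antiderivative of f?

f matches the chain-rule pattern g'(h)*h' with inner function h(x) = 3*x**2 + 3; substituting u = h(x) collapses the integral.
Check: d/dx[-log(3*x**2 + 3)/2] = -x/(x**2 + 1) = f(x).

An antiderivative is F(x) = -log(3*x**2 + 3)/2.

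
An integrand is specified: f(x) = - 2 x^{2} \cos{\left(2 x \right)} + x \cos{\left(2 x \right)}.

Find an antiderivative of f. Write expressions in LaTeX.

An antiderivative is F(x) = \frac{- 4 x^{2} \sin{\left(2 x \right)} + 2 x \sin{\left(2 x \right)} - 4 x \cos{\left(2 x \right)} + 2 \sin{\left(2 x \right)} + \cos{\left(2 x \right)}}{4}.

The integrand splits into summands that can be handled one at a time.
Check: d/dx[\frac{- 4 x^{2} \sin{\left(2 x \right)} + 2 x \sin{\left(2 x \right)} - 4 x \cos{\left(2 x \right)} + 2 \sin{\left(2 x \right)} + \cos{\left(2 x \right)}}{4}] = - 2 x^{2} \cos{\left(2 x \right)} + x \cos{\left(2 x \right)} = f(x).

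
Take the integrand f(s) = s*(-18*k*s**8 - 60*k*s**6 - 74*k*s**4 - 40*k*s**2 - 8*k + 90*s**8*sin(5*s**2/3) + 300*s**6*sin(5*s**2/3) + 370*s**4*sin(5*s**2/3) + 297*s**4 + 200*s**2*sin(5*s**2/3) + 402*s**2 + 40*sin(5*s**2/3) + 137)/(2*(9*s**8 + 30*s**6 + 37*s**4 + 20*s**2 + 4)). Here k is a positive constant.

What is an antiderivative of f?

An antiderivative is F(s) = (-6*k*s**6 - 10*k*s**4 - 4*k*s**2 - 18*s**4*cos(5*s**2/3) - 30*s**2*cos(5*s**2/3) - 99*s**2 - 12*cos(5*s**2/3) - 67)/(12*s**4 + 20*s**2 + 8).

An antiderivative F(s) passes only if d/ds[F] lands on f(s) exactly.
Check: d/ds[(-6*k*s**6 - 10*k*s**4 - 4*k*s**2 - 18*s**4*cos(5*s**2/3) - 30*s**2*cos(5*s**2/3) - 99*s**2 - 12*cos(5*s**2/3) - 67)/(12*s**4 + 20*s**2 + 8)] = (-18*k*s**9 - 60*k*s**7 - 74*k*s**5 - 40*k*s**3 - 8*k*s + 90*s**9*sin(5*s**2/3) + 300*s**7*sin(5*s**2/3) + 370*s**5*sin(5*s**2/3) + 297*s**5 + 200*s**3*sin(5*s**2/3) + 402*s**3 + 40*s*sin(5*s**2/3) + 137*s)/(18*s**8 + 60*s**6 + 74*s**4 + 40*s**2 + 8), which equals f(s).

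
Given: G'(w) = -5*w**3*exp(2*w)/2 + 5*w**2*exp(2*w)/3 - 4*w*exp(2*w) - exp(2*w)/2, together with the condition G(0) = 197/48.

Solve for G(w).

G(w) = (-60*w**3 + 130*w**2 - 226*w + 101)*exp(2*w)/48 + 2

G'(w) has the shape u'v + uv' for u = -5*w**3/4 + 65*w**2/24 - 113*w/24 + 101/48 and v = exp(2*w) — it is the derivative of the product u*v.
A general antiderivative is (-60*w**3 + 130*w**2 - 226*w + 101)*exp(2*w)/48 + C.
The condition gives C = 197/48 - (101/48) = 2.
So G(w) = (-60*w**3 + 130*w**2 - 226*w + 101)*exp(2*w)/48 + 2.
Check: d/dw[(-60*w**3 + 130*w**2 - 226*w + 101)*exp(2*w)/48 + 2] = -5*w**3*exp(2*w)/2 + 5*w**2*exp(2*w)/3 - 4*w*exp(2*w) - exp(2*w)/2 = G'(w).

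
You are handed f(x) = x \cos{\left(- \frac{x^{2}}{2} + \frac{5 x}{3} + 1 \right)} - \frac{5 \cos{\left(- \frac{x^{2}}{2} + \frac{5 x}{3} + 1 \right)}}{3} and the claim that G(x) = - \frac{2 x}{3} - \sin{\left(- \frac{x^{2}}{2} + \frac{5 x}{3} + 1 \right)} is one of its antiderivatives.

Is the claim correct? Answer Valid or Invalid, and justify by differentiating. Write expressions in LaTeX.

Invalid: d/dx[G] - f = - \frac{2}{3}, which is not 0.

d/dx[G] = x \cos{\left(- \frac{x^{2}}{2} + \frac{5 x}{3} + 1 \right)} - \frac{5 \cos{\left(- \frac{x^{2}}{2} + \frac{5 x}{3} + 1 \right)}}{3} - \frac{2}{3}
d/dx[G] - f(x) = - \frac{2}{3} != 0.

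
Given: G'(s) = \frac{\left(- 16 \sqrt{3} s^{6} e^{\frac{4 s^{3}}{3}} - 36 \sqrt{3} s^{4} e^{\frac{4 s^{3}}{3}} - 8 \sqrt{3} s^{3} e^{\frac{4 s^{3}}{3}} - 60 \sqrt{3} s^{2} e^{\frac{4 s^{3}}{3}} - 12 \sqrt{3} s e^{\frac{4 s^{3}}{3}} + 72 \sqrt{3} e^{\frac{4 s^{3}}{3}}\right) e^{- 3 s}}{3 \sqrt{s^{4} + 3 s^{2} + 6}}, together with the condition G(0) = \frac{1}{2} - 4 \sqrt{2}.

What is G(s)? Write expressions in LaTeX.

G'(s) has the shape u'v + uv' for u = - 4 \sqrt{\frac{s^{4}}{3} + s^{2} + 2} and v = e^{\frac{4 s^{3}}{3} - 3 s} — it is the derivative of the product u*v.
A general antiderivative is - 4 \sqrt{\frac{s^{4}}{3} + s^{2} + 2} e^{\frac{4 s^{3}}{3} - 3 s} + C.
The condition gives C = \frac{1}{2} - 4 \sqrt{2} - (- 4 \sqrt{2}) = \frac{1}{2}.
So G(s) = \frac{\sqrt{3} \left(- 8 \sqrt{s^{4} + 3 s^{2} + 6} e^{- 3 s} e^{\frac{4 s^{3}}{3}} + \sqrt{3}\right)}{6}.
Check: d/ds[\frac{\sqrt{3} \left(- 8 \sqrt{s^{4} + 3 s^{2} + 6} e^{- 3 s} e^{\frac{4 s^{3}}{3}} + \sqrt{3}\right)}{6}] = \frac{\left(- 16 \sqrt{3} s^{6} e^{\frac{4 s^{3}}{3}} - 36 \sqrt{3} s^{4} e^{\frac{4 s^{3}}{3}} - 8 \sqrt{3} s^{3} e^{\frac{4 s^{3}}{3}} - 60 \sqrt{3} s^{2} e^{\frac{4 s^{3}}{3}} - 12 \sqrt{3} s e^{\frac{4 s^{3}}{3}} + 72 \sqrt{3} e^{\frac{4 s^{3}}{3}}\right) e^{- 3 s}}{3 \sqrt{s^{4} + 3 s^{2} + 6}} = G'(s).

G(s) = \frac{\sqrt{3} \left(- 8 \sqrt{s^{4} + 3 s^{2} + 6} e^{- 3 s} e^{\frac{4 s^{3}}{3}} + \sqrt{3}\right)}{6}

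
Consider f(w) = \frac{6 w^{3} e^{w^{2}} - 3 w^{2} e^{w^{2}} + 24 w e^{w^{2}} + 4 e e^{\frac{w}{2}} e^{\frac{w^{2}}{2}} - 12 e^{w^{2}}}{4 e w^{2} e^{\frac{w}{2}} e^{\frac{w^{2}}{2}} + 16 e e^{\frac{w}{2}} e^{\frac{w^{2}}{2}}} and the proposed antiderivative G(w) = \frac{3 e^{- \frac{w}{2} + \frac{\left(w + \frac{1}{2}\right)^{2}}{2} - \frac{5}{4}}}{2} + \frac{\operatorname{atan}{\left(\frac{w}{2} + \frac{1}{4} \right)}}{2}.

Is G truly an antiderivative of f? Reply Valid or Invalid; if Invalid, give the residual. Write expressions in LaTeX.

d/dw[G] = \frac{12 w^{3} + 12 w^{2} + 51 w + 8 e^{\frac{9}{8}} e^{- \frac{w^{2}}{2}}}{8 w^{2} e^{\frac{9}{8}} e^{- \frac{w^{2}}{2}} + 8 w e^{\frac{9}{8}} e^{- \frac{w^{2}}{2}} + 34 e^{\frac{9}{8}} e^{- \frac{w^{2}}{2}}}
d/dw[G] - f(w) = \frac{24 e w^{5} e^{\frac{w}{2}} e^{\frac{w^{2}}{2}} - 24 w^{5} e^{\frac{9}{8}} e^{\frac{w^{2}}{2}} + 24 e w^{4} e^{\frac{w}{2}} e^{\frac{w^{2}}{2}} - 12 w^{4} e^{\frac{9}{8}} e^{\frac{w^{2}}{2}} + 198 e w^{3} e^{\frac{w}{2}} e^{\frac{w^{2}}{2}} - 186 w^{3} e^{\frac{9}{8}} e^{\frac{w^{2}}{2}} + 96 e w^{2} e^{\frac{w}{2}} e^{\frac{w^{2}}{2}} + 3 w^{2} e^{\frac{9}{8}} e^{\frac{w^{2}}{2}} + 408 e w e^{\frac{w}{2}} e^{\frac{w^{2}}{2}} - 16 w e^{\frac{17}{8}} e^{\frac{w}{2}} - 360 w e^{\frac{9}{8}} e^{\frac{w^{2}}{2}} - 4 e^{\frac{17}{8}} e^{\frac{w}{2}} + 204 e^{\frac{9}{8}} e^{\frac{w^{2}}{2}}}{16 w^{4} e^{\frac{17}{8}} e^{\frac{w}{2}} + 16 w^{3} e^{\frac{17}{8}} e^{\frac{w}{2}} + 132 w^{2} e^{\frac{17}{8}} e^{\frac{w}{2}} + 64 w e^{\frac{17}{8}} e^{\frac{w}{2}} + 272 e^{\frac{17}{8}} e^{\frac{w}{2}}} != 0.

Invalid: d/dw[G] - f = \frac{24 e w^{5} e^{\frac{w}{2}} e^{\frac{w^{2}}{2}} - 24 w^{5} e^{\frac{9}{8}} e^{\frac{w^{2}}{2}} + 24 e w^{4} e^{\frac{w}{2}} e^{\frac{w^{2}}{2}} - 12 w^{4} e^{\frac{9}{8}} e^{\frac{w^{2}}{2}} + 198 e w^{3} e^{\frac{w}{2}} e^{\frac{w^{2}}{2}} - 186 w^{3} e^{\frac{9}{8}} e^{\frac{w^{2}}{2}} + 96 e w^{2} e^{\frac{w}{2}} e^{\frac{w^{2}}{2}} + 3 w^{2} e^{\frac{9}{8}} e^{\frac{w^{2}}{2}} + 408 e w e^{\frac{w}{2}} e^{\frac{w^{2}}{2}} - 16 w e^{\frac{17}{8}} e^{\frac{w}{2}} - 360 w e^{\frac{9}{8}} e^{\frac{w^{2}}{2}} - 4 e^{\frac{17}{8}} e^{\frac{w}{2}} + 204 e^{\frac{9}{8}} e^{\frac{w^{2}}{2}}}{16 w^{4} e^{\frac{17}{8}} e^{\frac{w}{2}} + 16 w^{3} e^{\frac{17}{8}} e^{\frac{w}{2}} + 132 w^{2} e^{\frac{17}{8}} e^{\frac{w}{2}} + 64 w e^{\frac{17}{8}} e^{\frac{w}{2}} + 272 e^{\frac{17}{8}} e^{\frac{w}{2}}}, which is not 0.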